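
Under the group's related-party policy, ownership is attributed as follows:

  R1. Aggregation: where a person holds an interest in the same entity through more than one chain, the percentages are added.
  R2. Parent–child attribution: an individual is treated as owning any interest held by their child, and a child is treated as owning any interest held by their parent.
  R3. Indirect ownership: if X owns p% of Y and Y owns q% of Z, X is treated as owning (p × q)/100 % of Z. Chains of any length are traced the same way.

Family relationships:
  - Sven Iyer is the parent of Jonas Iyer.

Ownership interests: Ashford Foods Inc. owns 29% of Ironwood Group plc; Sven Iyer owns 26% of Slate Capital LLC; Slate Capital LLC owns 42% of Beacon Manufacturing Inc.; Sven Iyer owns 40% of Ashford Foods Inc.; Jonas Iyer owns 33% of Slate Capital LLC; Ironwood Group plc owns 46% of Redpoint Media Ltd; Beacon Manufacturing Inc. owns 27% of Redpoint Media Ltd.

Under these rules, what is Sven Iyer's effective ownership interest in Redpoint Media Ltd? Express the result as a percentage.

By parent–child attribution (R2), Sven Iyer is treated as also owning Jonas Iyer's interest in Slate Capital LLC, giving 26% + 33% = 59%.
Chain via Slate Capital LLC → Beacon Manufacturing Inc. (R3): 59% × 42% × 27% = 6.6906% of Redpoint Media Ltd.
Chain via Ashford Foods Inc. → Ironwood Group plc (R3): 40% × 29% × 46% = 5.336% of Redpoint Media Ltd.
Aggregating (R1): 6.6906% + 5.336% = 12.0266%.

12.0266%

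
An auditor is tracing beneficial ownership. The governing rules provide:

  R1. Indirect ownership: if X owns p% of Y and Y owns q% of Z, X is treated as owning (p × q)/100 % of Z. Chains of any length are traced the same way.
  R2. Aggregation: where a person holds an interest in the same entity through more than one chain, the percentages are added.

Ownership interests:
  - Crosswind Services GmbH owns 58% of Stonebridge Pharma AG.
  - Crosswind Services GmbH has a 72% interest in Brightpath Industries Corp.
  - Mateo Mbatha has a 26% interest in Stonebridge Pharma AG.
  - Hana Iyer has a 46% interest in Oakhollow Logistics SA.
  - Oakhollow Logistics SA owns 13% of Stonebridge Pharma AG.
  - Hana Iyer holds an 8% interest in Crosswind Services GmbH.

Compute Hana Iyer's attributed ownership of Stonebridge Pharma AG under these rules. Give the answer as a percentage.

Chain via Crosswind Services GmbH (R1): 8% × 58% = 4.64% of Stonebridge Pharma AG.
Chain via Oakhollow Logistics SA (R1): 46% × 13% = 5.98% of Stonebridge Pharma AG.
Aggregating (R2): 4.64% + 5.98% = 10.62%.

10.62%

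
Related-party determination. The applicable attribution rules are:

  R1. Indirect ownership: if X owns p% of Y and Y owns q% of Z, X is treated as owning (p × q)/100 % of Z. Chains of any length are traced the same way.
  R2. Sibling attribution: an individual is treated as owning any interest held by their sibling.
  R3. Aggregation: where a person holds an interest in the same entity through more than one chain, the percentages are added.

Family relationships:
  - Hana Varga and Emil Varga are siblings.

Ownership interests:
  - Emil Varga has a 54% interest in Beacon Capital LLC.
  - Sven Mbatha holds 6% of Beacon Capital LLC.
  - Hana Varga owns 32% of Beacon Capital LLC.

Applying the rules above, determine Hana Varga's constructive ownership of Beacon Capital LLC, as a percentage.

86%

By sibling attribution (R2), Hana Varga is treated as also owning Emil Varga's interest in Beacon Capital LLC, giving 32% + 54% = 86%.
Direct interest in Beacon Capital LLC: 86%.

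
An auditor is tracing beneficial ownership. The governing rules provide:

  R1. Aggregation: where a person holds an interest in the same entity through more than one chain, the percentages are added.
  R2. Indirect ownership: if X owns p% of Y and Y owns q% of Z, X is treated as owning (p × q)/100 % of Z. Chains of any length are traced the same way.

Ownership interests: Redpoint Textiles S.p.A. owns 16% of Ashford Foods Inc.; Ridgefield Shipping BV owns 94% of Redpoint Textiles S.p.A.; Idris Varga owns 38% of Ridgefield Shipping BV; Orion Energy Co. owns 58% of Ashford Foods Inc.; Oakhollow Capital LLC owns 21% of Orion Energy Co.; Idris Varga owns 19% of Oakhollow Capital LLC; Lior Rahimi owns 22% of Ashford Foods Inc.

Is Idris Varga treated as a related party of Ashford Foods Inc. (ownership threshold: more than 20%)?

No

Chain via Ridgefield Shipping BV → Redpoint Textiles S.p.A. (R2): 38% × 94% × 16% = 5.7152% of Ashford Foods Inc.
Chain via Oakhollow Capital LLC → Orion Energy Co. (R2): 19% × 21% × 58% = 2.3142% of Ashford Foods Inc.
Aggregating (R1): 5.7152% + 2.3142% = 8.0294%.
8.0294% does not exceed the 20% threshold, so Idris is not a related party to Ashford Foods Inc.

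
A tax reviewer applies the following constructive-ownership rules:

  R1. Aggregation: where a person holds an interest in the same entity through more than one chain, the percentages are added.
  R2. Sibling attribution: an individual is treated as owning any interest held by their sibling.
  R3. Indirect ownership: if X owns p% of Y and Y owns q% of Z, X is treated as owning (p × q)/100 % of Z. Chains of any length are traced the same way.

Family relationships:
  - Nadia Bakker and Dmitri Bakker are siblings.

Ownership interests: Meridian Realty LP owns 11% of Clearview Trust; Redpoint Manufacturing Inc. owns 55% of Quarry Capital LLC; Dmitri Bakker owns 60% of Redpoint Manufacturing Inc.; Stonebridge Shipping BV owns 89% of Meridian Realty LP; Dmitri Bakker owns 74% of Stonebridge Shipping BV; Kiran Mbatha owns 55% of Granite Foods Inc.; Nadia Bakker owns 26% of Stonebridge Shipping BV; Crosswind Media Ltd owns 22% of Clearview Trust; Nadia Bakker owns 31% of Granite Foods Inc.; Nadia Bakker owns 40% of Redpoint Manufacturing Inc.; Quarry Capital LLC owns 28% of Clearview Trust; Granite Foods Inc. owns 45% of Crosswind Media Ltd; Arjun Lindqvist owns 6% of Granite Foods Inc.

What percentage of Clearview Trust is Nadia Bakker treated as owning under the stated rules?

28.259%

By sibling attribution (R2), Nadia Bakker is treated as also owning Dmitri Bakker's interest in Stonebridge Shipping BV, giving 26% + 74% = 100%.
By sibling attribution (R2), Nadia Bakker is treated as also owning Dmitri Bakker's interest in Redpoint Manufacturing Inc, giving 40% + 60% = 100%.
Chain via Stonebridge Shipping BV → Meridian Realty LP (R3): 100% × 89% × 11% = 9.79% of Clearview Trust.
Chain via Redpoint Manufacturing Inc. → Quarry Capital LLC (R3): 100% × 55% × 28% = 15.4% of Clearview Trust.
Chain via Granite Foods Inc. → Crosswind Media Ltd (R3): 31% × 45% × 22% = 3.069% of Clearview Trust.
Aggregating (R1): 9.79% + 15.4% + 3.069% = 28.259%.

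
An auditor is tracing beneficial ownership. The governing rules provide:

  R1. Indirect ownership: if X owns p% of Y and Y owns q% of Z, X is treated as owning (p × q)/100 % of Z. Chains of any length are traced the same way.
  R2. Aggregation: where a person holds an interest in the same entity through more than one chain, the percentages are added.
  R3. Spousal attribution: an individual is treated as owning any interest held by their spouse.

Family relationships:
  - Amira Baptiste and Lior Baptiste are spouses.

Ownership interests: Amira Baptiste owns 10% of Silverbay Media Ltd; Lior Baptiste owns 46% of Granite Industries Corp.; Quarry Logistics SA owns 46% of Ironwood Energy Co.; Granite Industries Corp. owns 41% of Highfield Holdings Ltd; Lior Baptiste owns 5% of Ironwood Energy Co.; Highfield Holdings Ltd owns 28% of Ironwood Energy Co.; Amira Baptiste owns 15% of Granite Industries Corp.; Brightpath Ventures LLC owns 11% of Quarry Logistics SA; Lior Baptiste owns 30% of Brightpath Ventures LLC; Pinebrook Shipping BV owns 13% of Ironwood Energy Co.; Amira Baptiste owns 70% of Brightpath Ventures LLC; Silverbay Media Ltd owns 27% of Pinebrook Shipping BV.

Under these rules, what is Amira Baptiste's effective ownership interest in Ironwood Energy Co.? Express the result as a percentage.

By spousal attribution (R3), Amira Baptiste is treated as also owning Lior Baptiste's interest in Granite Industries Corp, giving 15% + 46% = 61%.
By spousal attribution (R3), Amira Baptiste is treated as also owning Lior Baptiste's interest in Brightpath Ventures LLC, giving 70% + 30% = 100%.
By spousal attribution (R3), Amira Baptiste is treated as owning Lior Baptiste's 5% interest in Ironwood Energy Co.
Chain via Granite Industries Corp. → Highfield Holdings Ltd (R1): 61% × 41% × 28% = 7.0028% of Ironwood Energy Co.
Chain via Brightpath Ventures LLC → Quarry Logistics SA (R1): 100% × 11% × 46% = 5.06% of Ironwood Energy Co.
Chain via Silverbay Media Ltd → Pinebrook Shipping BV (R1): 10% × 27% × 13% = 0.351% of Ironwood Energy Co.
Direct interest in Ironwood Energy Co: 5%.
Aggregating (R2): 7.0028% + 5.06% + 0.351% + 5% = 17.4138%.

17.4138%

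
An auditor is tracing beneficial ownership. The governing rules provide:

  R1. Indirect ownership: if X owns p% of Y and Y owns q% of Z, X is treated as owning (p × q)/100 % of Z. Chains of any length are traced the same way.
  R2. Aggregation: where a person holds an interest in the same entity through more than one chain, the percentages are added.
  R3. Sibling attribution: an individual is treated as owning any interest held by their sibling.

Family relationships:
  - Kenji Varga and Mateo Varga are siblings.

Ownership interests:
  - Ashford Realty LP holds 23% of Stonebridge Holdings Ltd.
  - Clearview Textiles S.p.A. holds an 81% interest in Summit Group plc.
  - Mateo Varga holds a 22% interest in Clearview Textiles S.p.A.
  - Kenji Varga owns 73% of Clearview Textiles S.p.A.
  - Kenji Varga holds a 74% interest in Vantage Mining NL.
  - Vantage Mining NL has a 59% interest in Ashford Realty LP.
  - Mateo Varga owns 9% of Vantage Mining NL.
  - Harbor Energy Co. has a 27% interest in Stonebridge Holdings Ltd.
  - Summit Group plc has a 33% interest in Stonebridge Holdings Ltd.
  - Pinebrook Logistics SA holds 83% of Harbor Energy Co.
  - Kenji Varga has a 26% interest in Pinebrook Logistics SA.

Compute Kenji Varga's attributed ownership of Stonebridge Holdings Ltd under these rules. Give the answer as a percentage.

By sibling attribution (R3), Kenji Varga is treated as also owning Mateo Varga's interest in Clearview Textiles S.p.A, giving 73% + 22% = 95%.
By sibling attribution (R3), Kenji Varga is treated as also owning Mateo Varga's interest in Vantage Mining NL, giving 74% + 9% = 83%.
Chain via Clearview Textiles S.p.A. → Summit Group plc (R1): 95% × 81% × 33% = 25.3935% of Stonebridge Holdings Ltd.
Chain via Vantage Mining NL → Ashford Realty LP (R1): 83% × 59% × 23% = 11.2631% of Stonebridge Holdings Ltd.
Chain via Pinebrook Logistics SA → Harbor Energy Co. (R1): 26% × 83% × 27% = 5.8266% of Stonebridge Holdings Ltd.
Aggregating (R2): 25.3935% + 11.2631% + 5.8266% = 42.4832%.

42.4832%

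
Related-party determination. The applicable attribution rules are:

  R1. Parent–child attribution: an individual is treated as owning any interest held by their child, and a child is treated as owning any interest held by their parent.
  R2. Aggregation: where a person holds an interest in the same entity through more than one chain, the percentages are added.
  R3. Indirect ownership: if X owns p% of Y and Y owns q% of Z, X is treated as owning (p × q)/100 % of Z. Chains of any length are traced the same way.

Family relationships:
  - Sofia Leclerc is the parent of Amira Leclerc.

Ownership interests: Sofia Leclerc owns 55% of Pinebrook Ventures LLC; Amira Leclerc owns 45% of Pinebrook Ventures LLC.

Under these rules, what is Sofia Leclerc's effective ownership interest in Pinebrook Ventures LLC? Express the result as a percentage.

100%

By parent–child attribution (R1), Sofia Leclerc is treated as also owning Amira Leclerc's interest in Pinebrook Ventures LLC, giving 55% + 45% = 100%.
Direct interest in Pinebrook Ventures LLC: 100%.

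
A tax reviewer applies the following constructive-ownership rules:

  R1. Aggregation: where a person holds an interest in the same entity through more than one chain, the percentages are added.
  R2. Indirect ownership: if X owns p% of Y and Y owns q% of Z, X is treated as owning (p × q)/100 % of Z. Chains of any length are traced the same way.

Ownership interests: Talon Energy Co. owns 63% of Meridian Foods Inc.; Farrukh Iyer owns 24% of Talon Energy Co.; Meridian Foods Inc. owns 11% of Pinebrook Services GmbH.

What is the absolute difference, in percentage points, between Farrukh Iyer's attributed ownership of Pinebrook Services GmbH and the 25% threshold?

23.3368

Chain via Talon Energy Co. → Meridian Foods Inc. (R2): 24% × 63% × 11% = 1.6632% of Pinebrook Services GmbH.
1.6632% falls short of the 25% threshold by 23.3368 percentage points.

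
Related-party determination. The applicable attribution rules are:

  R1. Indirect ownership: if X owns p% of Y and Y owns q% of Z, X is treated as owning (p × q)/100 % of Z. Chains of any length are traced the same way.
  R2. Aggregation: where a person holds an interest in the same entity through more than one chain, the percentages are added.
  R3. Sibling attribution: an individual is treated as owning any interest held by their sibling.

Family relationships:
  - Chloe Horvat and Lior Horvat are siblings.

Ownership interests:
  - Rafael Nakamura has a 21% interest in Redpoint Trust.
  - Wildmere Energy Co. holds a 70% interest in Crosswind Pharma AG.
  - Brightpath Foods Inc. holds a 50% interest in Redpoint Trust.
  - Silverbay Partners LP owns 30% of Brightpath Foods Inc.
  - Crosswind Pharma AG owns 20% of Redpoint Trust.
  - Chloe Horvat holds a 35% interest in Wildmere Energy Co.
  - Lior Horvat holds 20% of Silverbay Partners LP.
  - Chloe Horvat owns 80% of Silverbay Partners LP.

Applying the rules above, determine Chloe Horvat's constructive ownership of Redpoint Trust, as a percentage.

19.9%

By sibling attribution (R3), Chloe Horvat is treated as also owning Lior Horvat's interest in Silverbay Partners LP, giving 80% + 20% = 100%.
Chain via Silverbay Partners LP → Brightpath Foods Inc. (R1): 100% × 30% × 50% = 15% of Redpoint Trust.
Chain via Wildmere Energy Co. → Crosswind Pharma AG (R1): 35% × 70% × 20% = 4.9% of Redpoint Trust.
Aggregating (R2): 15% + 4.9% = 19.9%.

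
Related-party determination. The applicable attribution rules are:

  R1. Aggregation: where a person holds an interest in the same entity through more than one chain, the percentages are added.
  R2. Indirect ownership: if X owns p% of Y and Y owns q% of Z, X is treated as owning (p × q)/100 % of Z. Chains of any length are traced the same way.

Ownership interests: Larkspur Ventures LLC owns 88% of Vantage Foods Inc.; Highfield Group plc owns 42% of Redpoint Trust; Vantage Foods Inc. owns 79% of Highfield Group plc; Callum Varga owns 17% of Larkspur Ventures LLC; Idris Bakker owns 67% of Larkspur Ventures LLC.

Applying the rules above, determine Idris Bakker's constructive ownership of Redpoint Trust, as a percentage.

Chain via Larkspur Ventures LLC → Vantage Foods Inc. → Highfield Group plc (R2): 67% × 88% × 79% × 42% = 19.562928% of Redpoint Trust.

19.562928%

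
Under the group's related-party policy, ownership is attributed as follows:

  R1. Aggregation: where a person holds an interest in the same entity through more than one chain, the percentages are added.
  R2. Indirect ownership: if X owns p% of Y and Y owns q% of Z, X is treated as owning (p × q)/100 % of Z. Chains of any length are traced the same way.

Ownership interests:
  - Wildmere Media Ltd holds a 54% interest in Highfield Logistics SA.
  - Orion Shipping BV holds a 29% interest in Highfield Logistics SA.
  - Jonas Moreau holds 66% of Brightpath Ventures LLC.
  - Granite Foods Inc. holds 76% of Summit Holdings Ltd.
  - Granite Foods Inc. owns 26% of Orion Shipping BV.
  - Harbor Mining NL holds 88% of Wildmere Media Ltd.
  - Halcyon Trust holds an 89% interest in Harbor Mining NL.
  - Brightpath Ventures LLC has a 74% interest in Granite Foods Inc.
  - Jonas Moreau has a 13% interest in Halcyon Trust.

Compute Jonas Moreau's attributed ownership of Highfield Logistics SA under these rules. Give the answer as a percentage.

Chain via Brightpath Ventures LLC → Granite Foods Inc. → Orion Shipping BV (R2): 66% × 74% × 26% × 29% = 3.682536% of Highfield Logistics SA.
Chain via Halcyon Trust → Harbor Mining NL → Wildmere Media Ltd (R2): 13% × 89% × 88% × 54% = 5.498064% of Highfield Logistics SA.
Aggregating (R1): 3.682536% + 5.498064% = 9.1806%.

9.1806%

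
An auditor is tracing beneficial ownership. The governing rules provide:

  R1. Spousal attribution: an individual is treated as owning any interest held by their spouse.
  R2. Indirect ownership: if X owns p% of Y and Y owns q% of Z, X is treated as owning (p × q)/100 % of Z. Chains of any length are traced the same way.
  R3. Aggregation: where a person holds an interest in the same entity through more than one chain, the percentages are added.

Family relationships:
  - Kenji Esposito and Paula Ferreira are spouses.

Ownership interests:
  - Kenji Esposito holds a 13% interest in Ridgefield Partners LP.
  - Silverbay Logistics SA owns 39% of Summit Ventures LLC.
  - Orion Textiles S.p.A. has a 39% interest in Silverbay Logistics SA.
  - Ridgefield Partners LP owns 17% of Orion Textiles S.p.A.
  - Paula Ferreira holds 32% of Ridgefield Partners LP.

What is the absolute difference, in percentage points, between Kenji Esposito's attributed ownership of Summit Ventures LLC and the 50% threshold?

48.836435

By spousal attribution (R1), Kenji Esposito is treated as also owning Paula Ferreira's interest in Ridgefield Partners LP, giving 13% + 32% = 45%.
Chain via Ridgefield Partners LP → Orion Textiles S.p.A. → Silverbay Logistics SA (R2): 45% × 17% × 39% × 39% = 1.163565% of Summit Ventures LLC.
1.163565% falls short of the 50% threshold by 48.836435 percentage points.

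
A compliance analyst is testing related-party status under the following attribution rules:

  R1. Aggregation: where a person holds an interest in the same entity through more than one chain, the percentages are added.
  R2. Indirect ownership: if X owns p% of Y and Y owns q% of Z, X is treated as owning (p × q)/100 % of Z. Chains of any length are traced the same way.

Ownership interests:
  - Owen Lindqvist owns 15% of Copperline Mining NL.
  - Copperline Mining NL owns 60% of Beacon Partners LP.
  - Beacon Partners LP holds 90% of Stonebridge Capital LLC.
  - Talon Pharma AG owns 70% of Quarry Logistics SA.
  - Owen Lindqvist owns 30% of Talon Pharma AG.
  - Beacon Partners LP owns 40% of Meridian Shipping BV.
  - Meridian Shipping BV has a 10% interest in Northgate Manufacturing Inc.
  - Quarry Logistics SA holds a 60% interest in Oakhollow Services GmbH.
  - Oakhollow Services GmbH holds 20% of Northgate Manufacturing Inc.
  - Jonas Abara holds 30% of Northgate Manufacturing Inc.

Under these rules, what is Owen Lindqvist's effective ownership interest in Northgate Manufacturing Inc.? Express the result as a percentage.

2.88%

Chain via Copperline Mining NL → Beacon Partners LP → Meridian Shipping BV (R2): 15% × 60% × 40% × 10% = 0.36% of Northgate Manufacturing Inc.
Chain via Talon Pharma AG → Quarry Logistics SA → Oakhollow Services GmbH (R2): 30% × 70% × 60% × 20% = 2.52% of Northgate Manufacturing Inc.
Aggregating (R1): 0.36% + 2.52% = 2.88%.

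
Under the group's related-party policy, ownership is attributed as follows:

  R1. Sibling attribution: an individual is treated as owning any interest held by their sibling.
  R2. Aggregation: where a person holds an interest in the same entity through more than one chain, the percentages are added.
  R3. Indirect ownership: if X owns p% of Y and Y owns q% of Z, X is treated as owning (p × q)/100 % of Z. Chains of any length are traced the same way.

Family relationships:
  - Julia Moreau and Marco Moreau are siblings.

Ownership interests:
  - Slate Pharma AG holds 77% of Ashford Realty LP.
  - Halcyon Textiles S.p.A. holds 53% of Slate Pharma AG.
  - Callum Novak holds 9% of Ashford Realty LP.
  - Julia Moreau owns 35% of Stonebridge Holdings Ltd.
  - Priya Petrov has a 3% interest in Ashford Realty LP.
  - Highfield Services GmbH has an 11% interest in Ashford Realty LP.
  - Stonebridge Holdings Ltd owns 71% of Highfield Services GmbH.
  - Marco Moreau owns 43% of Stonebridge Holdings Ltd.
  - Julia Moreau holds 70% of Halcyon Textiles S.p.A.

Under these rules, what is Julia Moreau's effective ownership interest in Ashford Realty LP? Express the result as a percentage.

By sibling attribution (R1), Julia Moreau is treated as also owning Marco Moreau's interest in Stonebridge Holdings Ltd, giving 35% + 43% = 78%.
Chain via Stonebridge Holdings Ltd → Highfield Services GmbH (R3): 78% × 71% × 11% = 6.0918% of Ashford Realty LP.
Chain via Halcyon Textiles S.p.A. → Slate Pharma AG (R3): 70% × 53% × 77% = 28.567% of Ashford Realty LP.
Aggregating (R2): 6.0918% + 28.567% = 34.6588%.

34.6588%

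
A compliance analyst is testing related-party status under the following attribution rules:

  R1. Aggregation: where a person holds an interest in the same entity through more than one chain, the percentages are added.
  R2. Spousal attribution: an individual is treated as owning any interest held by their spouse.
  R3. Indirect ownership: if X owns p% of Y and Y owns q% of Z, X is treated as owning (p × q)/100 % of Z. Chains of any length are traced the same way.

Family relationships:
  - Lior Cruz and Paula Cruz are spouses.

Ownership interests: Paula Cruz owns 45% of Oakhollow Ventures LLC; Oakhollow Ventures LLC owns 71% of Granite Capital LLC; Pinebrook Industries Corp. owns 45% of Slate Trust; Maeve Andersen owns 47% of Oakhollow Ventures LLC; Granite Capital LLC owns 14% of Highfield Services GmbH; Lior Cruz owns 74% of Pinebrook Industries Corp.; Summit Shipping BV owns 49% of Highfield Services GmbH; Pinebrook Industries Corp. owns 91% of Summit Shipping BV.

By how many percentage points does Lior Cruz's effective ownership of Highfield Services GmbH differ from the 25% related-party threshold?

12.4696

By spousal attribution (R2), Lior Cruz is treated as owning Paula Cruz's 45% interest in Oakhollow Ventures LLC.
Chain via Pinebrook Industries Corp. → Summit Shipping BV (R3): 74% × 91% × 49% = 32.9966% of Highfield Services GmbH.
Chain via Oakhollow Ventures LLC → Granite Capital LLC (R3): 45% × 71% × 14% = 4.473% of Highfield Services GmbH.
Aggregating (R1): 32.9966% + 4.473% = 37.4696%.
37.4696% exceeds the 25% threshold by 12.4696 percentage points.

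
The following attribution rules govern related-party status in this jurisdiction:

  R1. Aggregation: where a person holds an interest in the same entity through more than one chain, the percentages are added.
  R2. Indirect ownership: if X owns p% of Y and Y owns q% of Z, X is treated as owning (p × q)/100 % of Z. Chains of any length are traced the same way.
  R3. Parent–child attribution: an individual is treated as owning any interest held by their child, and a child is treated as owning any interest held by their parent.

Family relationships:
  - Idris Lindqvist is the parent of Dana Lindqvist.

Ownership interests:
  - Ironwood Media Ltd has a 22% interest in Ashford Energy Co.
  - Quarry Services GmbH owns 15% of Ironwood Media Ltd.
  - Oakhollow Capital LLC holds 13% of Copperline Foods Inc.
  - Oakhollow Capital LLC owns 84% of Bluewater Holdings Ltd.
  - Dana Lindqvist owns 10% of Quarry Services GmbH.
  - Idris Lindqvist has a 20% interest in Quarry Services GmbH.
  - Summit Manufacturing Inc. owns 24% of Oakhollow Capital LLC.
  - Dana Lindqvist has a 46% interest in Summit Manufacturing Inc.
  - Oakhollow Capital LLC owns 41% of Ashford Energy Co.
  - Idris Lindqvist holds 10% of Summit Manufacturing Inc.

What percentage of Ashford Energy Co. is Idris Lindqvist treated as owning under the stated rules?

6.5004%

By parent–child attribution (R3), Idris Lindqvist is treated as also owning Dana Lindqvist's interest in Quarry Services GmbH, giving 20% + 10% = 30%.
By parent–child attribution (R3), Idris Lindqvist is treated as also owning Dana Lindqvist's interest in Summit Manufacturing Inc, giving 10% + 46% = 56%.
Chain via Quarry Services GmbH → Ironwood Media Ltd (R2): 30% × 15% × 22% = 0.99% of Ashford Energy Co.
Chain via Summit Manufacturing Inc. → Oakhollow Capital LLC (R2): 56% × 24% × 41% = 5.5104% of Ashford Energy Co.
Aggregating (R1): 0.99% + 5.5104% = 6.5004%.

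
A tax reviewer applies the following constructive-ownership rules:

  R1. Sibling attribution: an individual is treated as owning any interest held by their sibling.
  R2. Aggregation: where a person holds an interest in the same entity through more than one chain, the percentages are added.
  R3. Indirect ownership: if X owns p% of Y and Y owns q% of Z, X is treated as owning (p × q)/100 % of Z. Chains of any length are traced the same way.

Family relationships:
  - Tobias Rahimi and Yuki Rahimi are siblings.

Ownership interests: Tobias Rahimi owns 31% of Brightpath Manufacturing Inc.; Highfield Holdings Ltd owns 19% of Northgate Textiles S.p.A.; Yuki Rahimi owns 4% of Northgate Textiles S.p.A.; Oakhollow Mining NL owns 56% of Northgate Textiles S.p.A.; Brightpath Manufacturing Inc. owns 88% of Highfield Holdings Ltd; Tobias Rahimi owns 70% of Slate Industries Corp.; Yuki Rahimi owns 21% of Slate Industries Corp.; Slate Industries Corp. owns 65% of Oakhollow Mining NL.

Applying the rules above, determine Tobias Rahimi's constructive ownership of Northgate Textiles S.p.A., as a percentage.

By sibling attribution (R1), Tobias Rahimi is treated as also owning Yuki Rahimi's interest in Slate Industries Corp, giving 70% + 21% = 91%.
By sibling attribution (R1), Tobias Rahimi is treated as owning Yuki Rahimi's 4% interest in Northgate Textiles S.p.A.
Chain via Brightpath Manufacturing Inc. → Highfield Holdings Ltd (R3): 31% × 88% × 19% = 5.1832% of Northgate Textiles S.p.A.
Chain via Slate Industries Corp. → Oakhollow Mining NL (R3): 91% × 65% × 56% = 33.124% of Northgate Textiles S.p.A.
Direct interest in Northgate Textiles S.p.A: 4%.
Aggregating (R2): 5.1832% + 33.124% + 4% = 42.3072%.

42.3072%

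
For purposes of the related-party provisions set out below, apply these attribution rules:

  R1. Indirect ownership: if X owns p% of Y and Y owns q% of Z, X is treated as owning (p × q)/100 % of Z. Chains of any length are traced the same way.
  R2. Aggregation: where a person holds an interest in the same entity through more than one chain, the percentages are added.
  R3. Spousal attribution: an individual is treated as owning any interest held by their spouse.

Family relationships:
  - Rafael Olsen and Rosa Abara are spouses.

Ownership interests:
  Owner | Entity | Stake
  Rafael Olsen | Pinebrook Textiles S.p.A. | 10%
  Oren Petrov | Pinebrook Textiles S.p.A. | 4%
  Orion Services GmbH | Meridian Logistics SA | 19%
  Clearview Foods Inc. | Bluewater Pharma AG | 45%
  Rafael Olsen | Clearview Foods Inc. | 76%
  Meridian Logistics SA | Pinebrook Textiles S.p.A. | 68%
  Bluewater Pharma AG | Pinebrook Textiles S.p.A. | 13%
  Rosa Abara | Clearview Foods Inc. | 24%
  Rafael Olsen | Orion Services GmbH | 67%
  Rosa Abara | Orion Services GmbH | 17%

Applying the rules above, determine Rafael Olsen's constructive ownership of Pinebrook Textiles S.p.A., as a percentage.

By spousal attribution (R3), Rafael Olsen is treated as also owning Rosa Abara's interest in Orion Services GmbH, giving 67% + 17% = 84%.
By spousal attribution (R3), Rafael Olsen is treated as also owning Rosa Abara's interest in Clearview Foods Inc, giving 76% + 24% = 100%.
Chain via Orion Services GmbH → Meridian Logistics SA (R1): 84% × 19% × 68% = 10.8528% of Pinebrook Textiles S.p.A.
Chain via Clearview Foods Inc. → Bluewater Pharma AG (R1): 100% × 45% × 13% = 5.85% of Pinebrook Textiles S.p.A.
Direct interest in Pinebrook Textiles S.p.A: 10%.
Aggregating (R2): 10.8528% + 5.85% + 10% = 26.7028%.

26.7028%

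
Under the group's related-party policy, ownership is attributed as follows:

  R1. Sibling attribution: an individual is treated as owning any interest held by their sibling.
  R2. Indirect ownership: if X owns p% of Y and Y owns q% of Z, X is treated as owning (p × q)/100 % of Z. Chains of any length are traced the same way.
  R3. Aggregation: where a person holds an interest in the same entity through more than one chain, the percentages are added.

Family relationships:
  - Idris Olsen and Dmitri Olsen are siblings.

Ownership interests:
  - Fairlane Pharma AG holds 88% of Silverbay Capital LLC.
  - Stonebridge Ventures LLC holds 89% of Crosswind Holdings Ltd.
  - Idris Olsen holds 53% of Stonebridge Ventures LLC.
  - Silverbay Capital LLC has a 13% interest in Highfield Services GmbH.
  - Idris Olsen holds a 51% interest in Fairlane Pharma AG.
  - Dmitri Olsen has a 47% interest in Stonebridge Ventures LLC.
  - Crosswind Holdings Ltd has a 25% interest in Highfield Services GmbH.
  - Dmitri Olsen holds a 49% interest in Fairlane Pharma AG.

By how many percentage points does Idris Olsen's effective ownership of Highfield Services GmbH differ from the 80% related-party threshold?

By sibling attribution (R1), Idris Olsen is treated as also owning Dmitri Olsen's interest in Fairlane Pharma AG, giving 51% + 49% = 100%.
By sibling attribution (R1), Idris Olsen is treated as also owning Dmitri Olsen's interest in Stonebridge Ventures LLC, giving 53% + 47% = 100%.
Chain via Fairlane Pharma AG → Silverbay Capital LLC (R2): 100% × 88% × 13% = 11.44% of Highfield Services GmbH.
Chain via Stonebridge Ventures LLC → Crosswind Holdings Ltd (R2): 100% × 89% × 25% = 22.25% of Highfield Services GmbH.
Aggregating (R3): 11.44% + 22.25% = 33.69%.
33.69% falls short of the 80% threshold by 46.31 percentage points.

46.31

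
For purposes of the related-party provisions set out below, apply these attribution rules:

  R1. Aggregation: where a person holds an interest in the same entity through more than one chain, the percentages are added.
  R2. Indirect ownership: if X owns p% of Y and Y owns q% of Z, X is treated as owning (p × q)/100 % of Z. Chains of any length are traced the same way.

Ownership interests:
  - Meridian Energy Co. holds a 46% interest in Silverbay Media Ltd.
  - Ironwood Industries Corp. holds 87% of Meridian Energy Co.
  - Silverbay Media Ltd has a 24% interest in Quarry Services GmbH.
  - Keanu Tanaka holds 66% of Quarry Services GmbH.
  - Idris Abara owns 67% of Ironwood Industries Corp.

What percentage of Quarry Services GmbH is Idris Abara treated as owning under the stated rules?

6.435216%

Chain via Ironwood Industries Corp. → Meridian Energy Co. → Silverbay Media Ltd (R2): 67% × 87% × 46% × 24% = 6.435216% of Quarry Services GmbH.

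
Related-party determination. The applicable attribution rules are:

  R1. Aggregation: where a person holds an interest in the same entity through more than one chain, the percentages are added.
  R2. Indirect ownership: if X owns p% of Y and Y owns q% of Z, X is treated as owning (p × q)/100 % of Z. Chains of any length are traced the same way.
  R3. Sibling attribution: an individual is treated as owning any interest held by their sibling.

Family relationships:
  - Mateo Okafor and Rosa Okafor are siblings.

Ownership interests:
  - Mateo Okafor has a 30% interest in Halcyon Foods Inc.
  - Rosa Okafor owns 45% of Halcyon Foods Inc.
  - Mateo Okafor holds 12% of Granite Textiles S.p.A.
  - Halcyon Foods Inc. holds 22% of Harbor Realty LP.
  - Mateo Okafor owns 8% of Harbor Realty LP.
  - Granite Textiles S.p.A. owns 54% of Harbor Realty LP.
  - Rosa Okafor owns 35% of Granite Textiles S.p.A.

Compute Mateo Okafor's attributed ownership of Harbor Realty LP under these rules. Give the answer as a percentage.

By sibling attribution (R3), Mateo Okafor is treated as also owning Rosa Okafor's interest in Halcyon Foods Inc, giving 30% + 45% = 75%.
By sibling attribution (R3), Mateo Okafor is treated as also owning Rosa Okafor's interest in Granite Textiles S.p.A, giving 12% + 35% = 47%.
Chain via Halcyon Foods Inc. (R2): 75% × 22% = 16.5% of Harbor Realty LP.
Chain via Granite Textiles S.p.A. (R2): 47% × 54% = 25.38% of Harbor Realty LP.
Direct interest in Harbor Realty LP: 8%.
Aggregating (R1): 16.5% + 25.38% + 8% = 49.88%.

49.88%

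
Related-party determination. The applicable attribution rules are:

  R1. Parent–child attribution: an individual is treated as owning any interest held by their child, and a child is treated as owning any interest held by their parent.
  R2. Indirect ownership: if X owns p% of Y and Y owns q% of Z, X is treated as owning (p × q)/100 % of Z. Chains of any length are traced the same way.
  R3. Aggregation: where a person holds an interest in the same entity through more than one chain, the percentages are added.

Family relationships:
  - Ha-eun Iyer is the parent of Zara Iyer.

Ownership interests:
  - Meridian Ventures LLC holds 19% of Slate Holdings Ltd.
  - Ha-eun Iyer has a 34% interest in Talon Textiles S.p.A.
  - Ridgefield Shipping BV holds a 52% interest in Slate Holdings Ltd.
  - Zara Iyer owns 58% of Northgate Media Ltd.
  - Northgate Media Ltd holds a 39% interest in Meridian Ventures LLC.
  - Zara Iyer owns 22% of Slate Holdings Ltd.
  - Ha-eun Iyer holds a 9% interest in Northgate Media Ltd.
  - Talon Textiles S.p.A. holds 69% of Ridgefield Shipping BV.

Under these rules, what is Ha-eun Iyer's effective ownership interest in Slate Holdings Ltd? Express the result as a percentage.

By parent–child attribution (R1), Ha-eun Iyer is treated as also owning Zara Iyer's interest in Northgate Media Ltd, giving 9% + 58% = 67%.
By parent–child attribution (R1), Ha-eun Iyer is treated as owning Zara Iyer's 22% interest in Slate Holdings Ltd.
Chain via Northgate Media Ltd → Meridian Ventures LLC (R2): 67% × 39% × 19% = 4.9647% of Slate Holdings Ltd.
Chain via Talon Textiles S.p.A. → Ridgefield Shipping BV (R2): 34% × 69% × 52% = 12.1992% of Slate Holdings Ltd.
Direct interest in Slate Holdings Ltd: 22%.
Aggregating (R3): 4.9647% + 12.1992% + 22% = 39.1639%.

39.1639%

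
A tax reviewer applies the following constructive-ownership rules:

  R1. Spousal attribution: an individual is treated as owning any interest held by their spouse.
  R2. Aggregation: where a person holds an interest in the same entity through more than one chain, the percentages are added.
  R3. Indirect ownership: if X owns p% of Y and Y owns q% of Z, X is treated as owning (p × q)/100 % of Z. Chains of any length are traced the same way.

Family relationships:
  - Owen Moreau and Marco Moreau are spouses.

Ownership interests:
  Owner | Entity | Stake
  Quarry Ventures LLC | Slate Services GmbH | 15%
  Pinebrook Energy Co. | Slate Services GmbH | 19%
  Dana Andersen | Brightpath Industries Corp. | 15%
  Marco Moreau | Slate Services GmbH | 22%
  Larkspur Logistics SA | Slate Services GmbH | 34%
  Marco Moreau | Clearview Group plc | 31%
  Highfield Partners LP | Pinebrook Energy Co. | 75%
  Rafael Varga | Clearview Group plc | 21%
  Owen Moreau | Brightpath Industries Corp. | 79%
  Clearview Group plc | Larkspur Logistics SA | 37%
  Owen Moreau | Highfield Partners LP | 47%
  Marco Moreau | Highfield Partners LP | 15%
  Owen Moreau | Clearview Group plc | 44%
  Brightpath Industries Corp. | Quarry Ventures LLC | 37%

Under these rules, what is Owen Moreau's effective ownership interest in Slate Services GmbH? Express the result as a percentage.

44.6545%

By spousal attribution (R1), Owen Moreau is treated as also owning Marco Moreau's interest in Highfield Partners LP, giving 47% + 15% = 62%.
By spousal attribution (R1), Owen Moreau is treated as also owning Marco Moreau's interest in Clearview Group plc, giving 44% + 31% = 75%.
By spousal attribution (R1), Owen Moreau is treated as owning Marco Moreau's 22% interest in Slate Services GmbH.
Chain via Brightpath Industries Corp. → Quarry Ventures LLC (R3): 79% × 37% × 15% = 4.3845% of Slate Services GmbH.
Chain via Highfield Partners LP → Pinebrook Energy Co. (R3): 62% × 75% × 19% = 8.835% of Slate Services GmbH.
Chain via Clearview Group plc → Larkspur Logistics SA (R3): 75% × 37% × 34% = 9.435% of Slate Services GmbH.
Direct interest in Slate Services GmbH: 22%.
Aggregating (R2): 4.3845% + 8.835% + 9.435% + 22% = 44.6545%.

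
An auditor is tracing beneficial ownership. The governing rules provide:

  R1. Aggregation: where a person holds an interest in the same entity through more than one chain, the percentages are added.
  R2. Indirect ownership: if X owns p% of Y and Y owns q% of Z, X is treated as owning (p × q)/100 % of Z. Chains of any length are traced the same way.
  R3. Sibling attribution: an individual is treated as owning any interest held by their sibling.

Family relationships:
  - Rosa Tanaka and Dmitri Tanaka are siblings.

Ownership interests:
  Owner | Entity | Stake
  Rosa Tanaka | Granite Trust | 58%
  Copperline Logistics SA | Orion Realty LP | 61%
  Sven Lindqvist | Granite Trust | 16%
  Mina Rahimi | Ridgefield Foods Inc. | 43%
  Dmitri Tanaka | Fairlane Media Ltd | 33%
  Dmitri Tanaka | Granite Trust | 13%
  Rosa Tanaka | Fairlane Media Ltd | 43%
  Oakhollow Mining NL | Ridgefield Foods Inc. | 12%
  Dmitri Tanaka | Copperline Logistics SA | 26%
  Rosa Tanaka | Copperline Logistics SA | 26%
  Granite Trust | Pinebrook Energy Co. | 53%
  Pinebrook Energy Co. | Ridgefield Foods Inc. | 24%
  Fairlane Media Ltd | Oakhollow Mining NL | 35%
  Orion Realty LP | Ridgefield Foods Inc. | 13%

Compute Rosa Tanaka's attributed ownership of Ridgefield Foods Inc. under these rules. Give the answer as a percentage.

16.3468%

By sibling attribution (R3), Rosa Tanaka is treated as also owning Dmitri Tanaka's interest in Granite Trust, giving 58% + 13% = 71%.
By sibling attribution (R3), Rosa Tanaka is treated as also owning Dmitri Tanaka's interest in Copperline Logistics SA, giving 26% + 26% = 52%.
By sibling attribution (R3), Rosa Tanaka is treated as also owning Dmitri Tanaka's interest in Fairlane Media Ltd, giving 43% + 33% = 76%.
Chain via Granite Trust → Pinebrook Energy Co. (R2): 71% × 53% × 24% = 9.0312% of Ridgefield Foods Inc.
Chain via Copperline Logistics SA → Orion Realty LP (R2): 52% × 61% × 13% = 4.1236% of Ridgefield Foods Inc.
Chain via Fairlane Media Ltd → Oakhollow Mining NL (R2): 76% × 35% × 12% = 3.192% of Ridgefield Foods Inc.
Aggregating (R1): 9.0312% + 4.1236% + 3.192% = 16.3468%.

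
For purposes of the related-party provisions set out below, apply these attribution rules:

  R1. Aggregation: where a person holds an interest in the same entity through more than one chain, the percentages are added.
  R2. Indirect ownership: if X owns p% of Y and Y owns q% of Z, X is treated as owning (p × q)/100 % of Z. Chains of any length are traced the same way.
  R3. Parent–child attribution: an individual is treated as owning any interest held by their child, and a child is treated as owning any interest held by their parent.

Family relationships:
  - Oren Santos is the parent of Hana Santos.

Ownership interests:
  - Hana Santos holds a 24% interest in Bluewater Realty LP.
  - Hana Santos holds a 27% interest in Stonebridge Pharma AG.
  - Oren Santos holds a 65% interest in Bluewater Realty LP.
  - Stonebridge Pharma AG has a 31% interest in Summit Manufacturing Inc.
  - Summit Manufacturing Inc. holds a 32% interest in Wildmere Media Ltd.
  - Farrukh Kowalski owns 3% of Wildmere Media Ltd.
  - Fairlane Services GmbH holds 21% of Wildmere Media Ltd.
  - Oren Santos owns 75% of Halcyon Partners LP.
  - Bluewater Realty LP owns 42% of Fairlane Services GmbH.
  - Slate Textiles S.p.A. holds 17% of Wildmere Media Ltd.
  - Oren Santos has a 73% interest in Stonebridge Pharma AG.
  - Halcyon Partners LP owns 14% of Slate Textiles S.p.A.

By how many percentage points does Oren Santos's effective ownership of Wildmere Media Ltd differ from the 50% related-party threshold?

30.4452

By parent–child attribution (R3), Oren Santos is treated as also owning Hana Santos's interest in Bluewater Realty LP, giving 65% + 24% = 89%.
By parent–child attribution (R3), Oren Santos is treated as also owning Hana Santos's interest in Stonebridge Pharma AG, giving 73% + 27% = 100%.
Chain via Bluewater Realty LP → Fairlane Services GmbH (R2): 89% × 42% × 21% = 7.8498% of Wildmere Media Ltd.
Chain via Stonebridge Pharma AG → Summit Manufacturing Inc. (R2): 100% × 31% × 32% = 9.92% of Wildmere Media Ltd.
Chain via Halcyon Partners LP → Slate Textiles S.p.A. (R2): 75% × 14% × 17% = 1.785% of Wildmere Media Ltd.
Aggregating (R1): 7.8498% + 9.92% + 1.785% = 19.5548%.
19.5548% falls short of the 50% threshold by 30.4452 percentage points.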